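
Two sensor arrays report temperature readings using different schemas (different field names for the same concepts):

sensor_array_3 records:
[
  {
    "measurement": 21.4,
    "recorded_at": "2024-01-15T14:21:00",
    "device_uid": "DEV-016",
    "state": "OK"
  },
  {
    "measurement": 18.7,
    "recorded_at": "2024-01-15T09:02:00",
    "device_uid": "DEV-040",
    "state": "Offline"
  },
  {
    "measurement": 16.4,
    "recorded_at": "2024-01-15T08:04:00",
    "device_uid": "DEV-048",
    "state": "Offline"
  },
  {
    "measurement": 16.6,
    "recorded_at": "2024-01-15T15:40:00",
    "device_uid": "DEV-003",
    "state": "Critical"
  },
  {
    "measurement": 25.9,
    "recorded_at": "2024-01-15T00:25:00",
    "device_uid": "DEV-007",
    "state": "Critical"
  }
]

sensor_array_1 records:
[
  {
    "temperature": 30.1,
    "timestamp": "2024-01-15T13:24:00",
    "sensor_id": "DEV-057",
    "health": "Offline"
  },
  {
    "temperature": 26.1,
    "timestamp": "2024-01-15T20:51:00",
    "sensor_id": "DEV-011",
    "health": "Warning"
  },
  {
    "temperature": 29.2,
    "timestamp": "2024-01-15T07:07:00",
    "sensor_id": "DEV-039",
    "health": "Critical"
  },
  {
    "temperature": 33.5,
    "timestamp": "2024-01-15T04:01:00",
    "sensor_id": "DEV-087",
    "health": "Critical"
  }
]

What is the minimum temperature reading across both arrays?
16.4

Schema mapping: "measurement" (sensor_array_3) = "temperature" (sensor_array_1) = temperature reading

Minimum in sensor_array_3: 16.4
Minimum in sensor_array_1: 26.1

Overall minimum: min(16.4, 26.1) = 16.4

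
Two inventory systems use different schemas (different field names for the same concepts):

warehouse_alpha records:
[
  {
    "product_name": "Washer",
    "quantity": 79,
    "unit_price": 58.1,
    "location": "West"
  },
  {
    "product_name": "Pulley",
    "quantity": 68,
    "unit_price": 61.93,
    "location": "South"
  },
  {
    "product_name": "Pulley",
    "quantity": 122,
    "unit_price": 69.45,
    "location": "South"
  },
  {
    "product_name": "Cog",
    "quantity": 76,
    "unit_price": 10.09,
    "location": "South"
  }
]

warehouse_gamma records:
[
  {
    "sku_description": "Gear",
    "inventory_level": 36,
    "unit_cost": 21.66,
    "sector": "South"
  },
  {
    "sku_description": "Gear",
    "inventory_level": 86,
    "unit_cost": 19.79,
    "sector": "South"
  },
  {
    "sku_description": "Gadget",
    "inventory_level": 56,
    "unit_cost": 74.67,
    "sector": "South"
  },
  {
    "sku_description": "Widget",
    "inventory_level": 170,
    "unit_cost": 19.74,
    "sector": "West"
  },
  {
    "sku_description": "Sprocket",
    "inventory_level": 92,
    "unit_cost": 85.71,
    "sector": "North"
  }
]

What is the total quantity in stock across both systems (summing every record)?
785

To reconcile these schemas, identify the field holding the quantity in stock in each system:
1. In warehouse_alpha it is "quantity"
2. In warehouse_gamma it is "inventory_level"

From warehouse_alpha: 79 + 68 + 122 + 76 = 345
From warehouse_gamma: 36 + 86 + 56 + 170 + 92 = 440

Total: 345 + 440 = 785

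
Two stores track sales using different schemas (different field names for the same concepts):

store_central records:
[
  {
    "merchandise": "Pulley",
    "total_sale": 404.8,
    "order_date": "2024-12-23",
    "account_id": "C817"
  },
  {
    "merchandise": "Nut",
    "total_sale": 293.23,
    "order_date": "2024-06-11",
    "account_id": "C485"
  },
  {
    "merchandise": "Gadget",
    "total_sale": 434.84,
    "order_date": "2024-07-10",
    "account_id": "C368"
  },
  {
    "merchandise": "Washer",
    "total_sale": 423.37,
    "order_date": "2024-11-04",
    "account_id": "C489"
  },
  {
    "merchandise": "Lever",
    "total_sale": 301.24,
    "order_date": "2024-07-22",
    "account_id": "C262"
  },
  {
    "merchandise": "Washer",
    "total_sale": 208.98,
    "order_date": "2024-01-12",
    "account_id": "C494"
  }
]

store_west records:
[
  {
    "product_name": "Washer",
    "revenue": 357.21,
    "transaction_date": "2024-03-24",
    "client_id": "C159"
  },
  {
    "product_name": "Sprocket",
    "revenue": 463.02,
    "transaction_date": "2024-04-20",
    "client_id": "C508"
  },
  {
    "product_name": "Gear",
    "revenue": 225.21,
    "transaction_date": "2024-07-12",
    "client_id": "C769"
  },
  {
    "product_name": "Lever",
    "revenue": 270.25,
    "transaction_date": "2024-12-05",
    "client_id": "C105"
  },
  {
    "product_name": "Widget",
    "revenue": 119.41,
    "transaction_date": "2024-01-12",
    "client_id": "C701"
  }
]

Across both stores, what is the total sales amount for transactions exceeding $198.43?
3382.15

Schema mapping: "total_sale" (store_central) = "revenue" (store_west) = sale amount

Sum of sales > $198.43 in store_central: 2066.46
Sum of sales > $198.43 in store_west: 1315.69

Total: 2066.46 + 1315.69 = 3382.15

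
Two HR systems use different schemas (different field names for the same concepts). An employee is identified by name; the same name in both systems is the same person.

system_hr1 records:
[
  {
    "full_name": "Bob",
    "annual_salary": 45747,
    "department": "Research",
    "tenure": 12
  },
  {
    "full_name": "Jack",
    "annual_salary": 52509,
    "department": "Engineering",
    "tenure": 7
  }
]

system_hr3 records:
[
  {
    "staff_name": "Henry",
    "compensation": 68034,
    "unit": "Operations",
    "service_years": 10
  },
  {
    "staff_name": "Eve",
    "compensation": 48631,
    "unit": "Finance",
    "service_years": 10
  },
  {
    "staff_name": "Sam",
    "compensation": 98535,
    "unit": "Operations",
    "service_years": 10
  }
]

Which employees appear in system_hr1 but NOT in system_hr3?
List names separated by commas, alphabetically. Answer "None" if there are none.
Bob, Jack

Schema mapping: "full_name" (system_hr1) = "staff_name" (system_hr3) = employee name

Names in system_hr1: ['Bob', 'Jack']
Names in system_hr3: ['Eve', 'Henry', 'Sam']

In system_hr1 but not system_hr3: ['Bob', 'Jack']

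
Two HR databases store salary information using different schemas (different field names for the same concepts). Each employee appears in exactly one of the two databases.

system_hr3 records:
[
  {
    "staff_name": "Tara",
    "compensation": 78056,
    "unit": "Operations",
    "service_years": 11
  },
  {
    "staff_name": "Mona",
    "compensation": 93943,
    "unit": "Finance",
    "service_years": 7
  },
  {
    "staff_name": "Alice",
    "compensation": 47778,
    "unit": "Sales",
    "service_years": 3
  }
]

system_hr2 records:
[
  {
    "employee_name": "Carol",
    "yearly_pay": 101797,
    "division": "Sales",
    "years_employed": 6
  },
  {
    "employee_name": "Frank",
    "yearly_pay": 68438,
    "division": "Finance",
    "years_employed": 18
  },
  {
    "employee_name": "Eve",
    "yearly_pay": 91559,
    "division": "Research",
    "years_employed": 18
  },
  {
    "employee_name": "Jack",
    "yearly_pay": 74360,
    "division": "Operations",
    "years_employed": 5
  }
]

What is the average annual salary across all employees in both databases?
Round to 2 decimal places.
79418.71

Schema mapping: "compensation" (system_hr3) = "yearly_pay" (system_hr2) = annual salary

All salaries: [78056, 93943, 47778, 101797, 68438, 91559, 74360]
Sum: 555931
Count: 7
Average: 555931 / 7 = 79418.71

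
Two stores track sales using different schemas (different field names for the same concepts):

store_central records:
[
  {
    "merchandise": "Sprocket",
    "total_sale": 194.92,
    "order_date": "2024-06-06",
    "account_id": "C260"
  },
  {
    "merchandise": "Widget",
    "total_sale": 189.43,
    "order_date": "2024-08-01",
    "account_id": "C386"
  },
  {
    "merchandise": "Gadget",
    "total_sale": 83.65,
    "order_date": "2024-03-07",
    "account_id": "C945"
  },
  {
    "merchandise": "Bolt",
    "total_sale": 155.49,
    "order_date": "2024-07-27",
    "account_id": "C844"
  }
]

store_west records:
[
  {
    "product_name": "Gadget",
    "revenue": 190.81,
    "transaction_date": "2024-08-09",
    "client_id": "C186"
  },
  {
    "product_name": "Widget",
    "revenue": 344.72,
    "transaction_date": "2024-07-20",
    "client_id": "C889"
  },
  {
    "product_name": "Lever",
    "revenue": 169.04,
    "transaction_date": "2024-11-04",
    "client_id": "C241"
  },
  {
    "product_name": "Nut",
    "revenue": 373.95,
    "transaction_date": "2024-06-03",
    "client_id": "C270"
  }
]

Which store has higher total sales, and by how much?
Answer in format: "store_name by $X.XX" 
store_west by $455.03

Schema mapping: "total_sale" (store_central) = "revenue" (store_west) = sale amount

Total for store_central: 623.49
Total for store_west: 1078.52

Difference: |623.49 - 1078.52| = 455.03
store_west has higher sales by $455.03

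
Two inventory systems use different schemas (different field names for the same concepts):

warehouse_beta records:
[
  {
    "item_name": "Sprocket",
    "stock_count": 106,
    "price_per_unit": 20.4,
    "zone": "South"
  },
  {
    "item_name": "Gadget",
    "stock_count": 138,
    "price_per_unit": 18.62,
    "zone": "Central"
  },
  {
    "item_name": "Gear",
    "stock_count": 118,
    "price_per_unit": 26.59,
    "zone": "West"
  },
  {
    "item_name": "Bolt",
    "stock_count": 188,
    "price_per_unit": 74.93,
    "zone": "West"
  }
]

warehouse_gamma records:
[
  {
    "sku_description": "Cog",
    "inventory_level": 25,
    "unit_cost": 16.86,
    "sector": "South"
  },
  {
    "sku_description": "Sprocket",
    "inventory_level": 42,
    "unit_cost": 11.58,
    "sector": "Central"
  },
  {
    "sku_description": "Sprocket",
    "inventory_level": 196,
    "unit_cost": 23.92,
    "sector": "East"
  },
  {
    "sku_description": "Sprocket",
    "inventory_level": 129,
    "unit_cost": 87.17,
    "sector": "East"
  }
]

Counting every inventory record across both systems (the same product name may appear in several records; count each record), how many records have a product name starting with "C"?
1

Schema mapping: "item_name" (warehouse_beta) = "sku_description" (warehouse_gamma) = product name

Records with product name starting with "C" in warehouse_beta: 0
Records with product name starting with "C" in warehouse_gamma: 1

Total: 0 + 1 = 1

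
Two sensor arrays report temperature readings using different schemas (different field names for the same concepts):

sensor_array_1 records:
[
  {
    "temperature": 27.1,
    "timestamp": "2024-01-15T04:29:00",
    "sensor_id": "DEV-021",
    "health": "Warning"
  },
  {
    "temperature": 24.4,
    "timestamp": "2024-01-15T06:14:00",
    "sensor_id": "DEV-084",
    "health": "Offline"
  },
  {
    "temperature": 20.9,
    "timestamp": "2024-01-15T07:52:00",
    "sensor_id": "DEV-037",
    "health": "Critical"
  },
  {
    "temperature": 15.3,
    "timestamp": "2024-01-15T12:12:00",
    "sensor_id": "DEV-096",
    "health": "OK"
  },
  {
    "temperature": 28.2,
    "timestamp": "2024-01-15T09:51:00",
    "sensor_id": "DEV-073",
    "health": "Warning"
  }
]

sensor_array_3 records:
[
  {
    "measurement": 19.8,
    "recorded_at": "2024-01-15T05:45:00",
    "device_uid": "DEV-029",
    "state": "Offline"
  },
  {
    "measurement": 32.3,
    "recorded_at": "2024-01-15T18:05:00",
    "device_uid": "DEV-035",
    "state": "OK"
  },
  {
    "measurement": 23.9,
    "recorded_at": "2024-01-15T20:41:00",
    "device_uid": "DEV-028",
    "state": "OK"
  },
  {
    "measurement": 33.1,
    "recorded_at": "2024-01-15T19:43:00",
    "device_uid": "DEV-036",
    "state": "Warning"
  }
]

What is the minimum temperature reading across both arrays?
15.3

Schema mapping: "temperature" (sensor_array_1) = "measurement" (sensor_array_3) = temperature reading

Minimum in sensor_array_1: 15.3
Minimum in sensor_array_3: 19.8

Overall minimum: min(15.3, 19.8) = 15.3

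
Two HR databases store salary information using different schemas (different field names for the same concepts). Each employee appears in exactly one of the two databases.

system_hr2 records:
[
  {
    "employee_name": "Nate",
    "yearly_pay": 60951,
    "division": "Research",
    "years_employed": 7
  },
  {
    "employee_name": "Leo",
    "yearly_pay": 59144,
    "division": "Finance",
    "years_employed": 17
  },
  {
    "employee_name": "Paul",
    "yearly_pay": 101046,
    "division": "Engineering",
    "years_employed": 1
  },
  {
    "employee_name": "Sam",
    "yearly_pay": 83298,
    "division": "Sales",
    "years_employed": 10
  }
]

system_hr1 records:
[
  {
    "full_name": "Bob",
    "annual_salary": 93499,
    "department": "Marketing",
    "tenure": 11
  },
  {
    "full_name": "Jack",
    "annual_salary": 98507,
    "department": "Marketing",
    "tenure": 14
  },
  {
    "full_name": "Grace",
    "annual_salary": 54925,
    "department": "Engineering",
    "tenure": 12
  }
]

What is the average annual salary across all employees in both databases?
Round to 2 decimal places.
78767.14

Schema mapping: "yearly_pay" (system_hr2) = "annual_salary" (system_hr1) = annual salary

All salaries: [60951, 59144, 101046, 83298, 93499, 98507, 54925]
Sum: 551370
Count: 7
Average: 551370 / 7 = 78767.14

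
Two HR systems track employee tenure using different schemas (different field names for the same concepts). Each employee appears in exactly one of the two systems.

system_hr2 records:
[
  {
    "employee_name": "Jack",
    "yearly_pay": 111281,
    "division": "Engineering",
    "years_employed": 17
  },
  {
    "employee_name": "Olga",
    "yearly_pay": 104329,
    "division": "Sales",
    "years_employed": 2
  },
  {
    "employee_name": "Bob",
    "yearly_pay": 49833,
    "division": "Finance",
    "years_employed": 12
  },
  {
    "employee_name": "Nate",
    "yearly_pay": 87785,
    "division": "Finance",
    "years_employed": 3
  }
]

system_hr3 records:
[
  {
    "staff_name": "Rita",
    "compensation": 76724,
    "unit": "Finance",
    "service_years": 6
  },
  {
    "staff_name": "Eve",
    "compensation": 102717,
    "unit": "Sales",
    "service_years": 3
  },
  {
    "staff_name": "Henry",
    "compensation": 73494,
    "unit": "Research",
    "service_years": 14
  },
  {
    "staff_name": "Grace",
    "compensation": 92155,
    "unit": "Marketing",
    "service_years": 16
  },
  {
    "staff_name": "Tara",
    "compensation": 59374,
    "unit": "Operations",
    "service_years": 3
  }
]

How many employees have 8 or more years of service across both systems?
4

Reconcile schemas: "years_employed" (system_hr2) = "service_years" (system_hr3) = years of service

From system_hr2: 2 employees with >= 8 years
From system_hr3: 2 employees with >= 8 years

Total: 2 + 2 = 4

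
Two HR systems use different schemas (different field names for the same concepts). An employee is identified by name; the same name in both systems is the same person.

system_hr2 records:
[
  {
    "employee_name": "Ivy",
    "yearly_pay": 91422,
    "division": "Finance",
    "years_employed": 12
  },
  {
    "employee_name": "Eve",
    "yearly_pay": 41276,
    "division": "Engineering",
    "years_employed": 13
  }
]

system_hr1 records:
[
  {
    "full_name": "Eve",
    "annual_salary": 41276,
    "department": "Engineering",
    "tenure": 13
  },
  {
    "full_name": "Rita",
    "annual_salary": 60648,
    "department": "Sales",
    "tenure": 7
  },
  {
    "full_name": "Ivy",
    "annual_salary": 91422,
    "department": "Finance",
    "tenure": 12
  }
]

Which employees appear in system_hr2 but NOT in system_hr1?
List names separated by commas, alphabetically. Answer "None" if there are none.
None

Schema mapping: "employee_name" (system_hr2) = "full_name" (system_hr1) = employee name

Names in system_hr2: ['Eve', 'Ivy']
Names in system_hr1: ['Eve', 'Ivy', 'Rita']

In system_hr2 but not system_hr1: None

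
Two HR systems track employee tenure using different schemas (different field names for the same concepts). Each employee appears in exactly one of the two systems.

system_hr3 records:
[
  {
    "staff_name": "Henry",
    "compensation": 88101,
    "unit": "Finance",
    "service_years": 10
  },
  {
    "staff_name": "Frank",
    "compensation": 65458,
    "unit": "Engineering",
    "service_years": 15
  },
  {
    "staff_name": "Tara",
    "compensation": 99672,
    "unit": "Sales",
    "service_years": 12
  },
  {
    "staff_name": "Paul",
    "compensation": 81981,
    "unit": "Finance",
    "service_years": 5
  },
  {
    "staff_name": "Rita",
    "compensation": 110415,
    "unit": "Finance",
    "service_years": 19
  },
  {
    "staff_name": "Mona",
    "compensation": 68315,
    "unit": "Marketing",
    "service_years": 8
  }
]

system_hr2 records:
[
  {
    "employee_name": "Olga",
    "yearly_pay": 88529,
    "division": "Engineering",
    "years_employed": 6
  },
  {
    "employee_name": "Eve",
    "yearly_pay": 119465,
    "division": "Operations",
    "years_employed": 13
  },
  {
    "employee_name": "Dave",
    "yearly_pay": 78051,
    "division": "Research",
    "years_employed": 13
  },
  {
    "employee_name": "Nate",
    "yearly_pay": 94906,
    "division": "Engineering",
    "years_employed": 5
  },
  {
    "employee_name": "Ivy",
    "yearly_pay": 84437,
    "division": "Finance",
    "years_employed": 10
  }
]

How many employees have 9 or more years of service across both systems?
7

Reconcile schemas: "service_years" (system_hr3) = "years_employed" (system_hr2) = years of service

From system_hr3: 4 employees with >= 9 years
From system_hr2: 3 employees with >= 9 years

Total: 4 + 3 = 7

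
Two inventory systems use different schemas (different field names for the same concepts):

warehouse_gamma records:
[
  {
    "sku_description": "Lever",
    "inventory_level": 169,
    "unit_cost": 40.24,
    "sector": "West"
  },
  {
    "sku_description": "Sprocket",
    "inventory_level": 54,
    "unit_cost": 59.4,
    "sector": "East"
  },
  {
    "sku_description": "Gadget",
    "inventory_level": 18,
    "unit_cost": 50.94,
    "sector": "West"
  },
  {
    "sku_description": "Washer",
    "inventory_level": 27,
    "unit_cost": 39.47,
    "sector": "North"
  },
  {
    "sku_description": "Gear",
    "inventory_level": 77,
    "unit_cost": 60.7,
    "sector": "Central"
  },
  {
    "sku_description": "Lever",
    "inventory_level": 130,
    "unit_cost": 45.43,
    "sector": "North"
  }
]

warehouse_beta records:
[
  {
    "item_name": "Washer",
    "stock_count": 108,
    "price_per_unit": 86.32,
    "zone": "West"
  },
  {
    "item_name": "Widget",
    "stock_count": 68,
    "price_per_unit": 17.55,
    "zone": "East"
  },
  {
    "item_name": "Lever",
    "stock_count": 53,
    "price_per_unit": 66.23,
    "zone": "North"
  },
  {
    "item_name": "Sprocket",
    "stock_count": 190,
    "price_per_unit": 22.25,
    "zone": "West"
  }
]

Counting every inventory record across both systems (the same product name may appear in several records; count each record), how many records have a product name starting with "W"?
3

Schema mapping: "sku_description" (warehouse_gamma) = "item_name" (warehouse_beta) = product name

Records with product name starting with "W" in warehouse_gamma: 1
Records with product name starting with "W" in warehouse_beta: 2

Total: 1 + 2 = 3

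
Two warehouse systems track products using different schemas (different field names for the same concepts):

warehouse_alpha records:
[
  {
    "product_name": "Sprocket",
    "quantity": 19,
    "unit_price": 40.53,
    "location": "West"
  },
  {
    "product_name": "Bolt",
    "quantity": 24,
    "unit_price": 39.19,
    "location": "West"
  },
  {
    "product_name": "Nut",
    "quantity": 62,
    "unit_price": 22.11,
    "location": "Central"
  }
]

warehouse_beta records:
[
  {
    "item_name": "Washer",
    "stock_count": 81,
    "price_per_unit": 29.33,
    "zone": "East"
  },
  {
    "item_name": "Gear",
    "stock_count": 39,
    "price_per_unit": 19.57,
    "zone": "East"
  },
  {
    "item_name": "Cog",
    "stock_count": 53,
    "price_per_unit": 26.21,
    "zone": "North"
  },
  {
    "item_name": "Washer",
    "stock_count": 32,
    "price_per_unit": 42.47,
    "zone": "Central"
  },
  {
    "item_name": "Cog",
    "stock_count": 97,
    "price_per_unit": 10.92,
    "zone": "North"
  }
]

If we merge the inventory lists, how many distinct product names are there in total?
6

Schema mapping: "product_name" (warehouse_alpha) = "item_name" (warehouse_beta) = product name

Products in warehouse_alpha: ['Bolt', 'Nut', 'Sprocket']
Products in warehouse_beta: ['Cog', 'Gear', 'Washer']

Union (unique products): ['Bolt', 'Cog', 'Gear', 'Nut', 'Sprocket', 'Washer']
Count: 6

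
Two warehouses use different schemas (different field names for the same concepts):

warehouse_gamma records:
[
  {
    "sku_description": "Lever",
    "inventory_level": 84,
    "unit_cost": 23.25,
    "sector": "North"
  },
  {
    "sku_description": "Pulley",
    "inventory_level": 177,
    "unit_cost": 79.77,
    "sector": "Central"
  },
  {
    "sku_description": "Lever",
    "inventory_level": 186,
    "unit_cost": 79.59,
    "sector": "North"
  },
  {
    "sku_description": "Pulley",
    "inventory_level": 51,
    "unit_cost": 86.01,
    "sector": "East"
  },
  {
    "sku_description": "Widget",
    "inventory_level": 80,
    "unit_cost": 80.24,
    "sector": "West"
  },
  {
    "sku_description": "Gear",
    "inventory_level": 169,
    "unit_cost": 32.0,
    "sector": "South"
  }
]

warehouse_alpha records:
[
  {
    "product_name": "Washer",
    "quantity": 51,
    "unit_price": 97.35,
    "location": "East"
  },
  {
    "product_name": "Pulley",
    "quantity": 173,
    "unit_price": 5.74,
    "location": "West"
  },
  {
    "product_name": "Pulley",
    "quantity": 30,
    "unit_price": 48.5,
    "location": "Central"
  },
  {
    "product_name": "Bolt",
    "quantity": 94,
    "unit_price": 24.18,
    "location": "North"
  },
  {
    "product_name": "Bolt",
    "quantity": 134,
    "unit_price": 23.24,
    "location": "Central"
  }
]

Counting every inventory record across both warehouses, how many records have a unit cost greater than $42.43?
6

Schema mapping: "unit_cost" (warehouse_gamma) = "unit_price" (warehouse_alpha) = unit cost

Records > $42.43 in warehouse_gamma: 4
Records > $42.43 in warehouse_alpha: 2

Total count: 4 + 2 = 6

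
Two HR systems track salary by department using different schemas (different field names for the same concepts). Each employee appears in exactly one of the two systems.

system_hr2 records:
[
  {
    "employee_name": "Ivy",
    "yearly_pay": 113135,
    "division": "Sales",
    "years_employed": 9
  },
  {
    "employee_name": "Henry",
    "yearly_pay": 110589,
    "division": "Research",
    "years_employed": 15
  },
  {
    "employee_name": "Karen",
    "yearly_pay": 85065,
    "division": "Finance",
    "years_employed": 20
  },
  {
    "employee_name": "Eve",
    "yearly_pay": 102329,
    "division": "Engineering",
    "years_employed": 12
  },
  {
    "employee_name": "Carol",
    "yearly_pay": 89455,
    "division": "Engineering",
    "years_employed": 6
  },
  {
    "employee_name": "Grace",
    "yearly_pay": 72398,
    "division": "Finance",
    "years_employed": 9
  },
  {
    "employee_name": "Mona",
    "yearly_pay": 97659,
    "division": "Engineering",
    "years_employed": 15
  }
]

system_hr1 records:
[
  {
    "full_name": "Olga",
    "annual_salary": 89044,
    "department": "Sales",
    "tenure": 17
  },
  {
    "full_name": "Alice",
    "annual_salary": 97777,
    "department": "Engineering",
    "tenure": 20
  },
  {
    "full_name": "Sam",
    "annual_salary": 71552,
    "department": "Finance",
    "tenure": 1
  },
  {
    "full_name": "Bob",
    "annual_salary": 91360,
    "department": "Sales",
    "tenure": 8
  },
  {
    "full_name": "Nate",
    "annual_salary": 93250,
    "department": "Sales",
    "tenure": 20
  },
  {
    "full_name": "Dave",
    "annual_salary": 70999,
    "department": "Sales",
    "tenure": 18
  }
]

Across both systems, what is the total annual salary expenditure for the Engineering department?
387220

Schema mappings:
- "division" (system_hr2) = "department" (system_hr1) = department
- "yearly_pay" (system_hr2) = "annual_salary" (system_hr1) = salary

Engineering salaries from system_hr2: 289443
Engineering salaries from system_hr1: 97777

Total: 289443 + 97777 = 387220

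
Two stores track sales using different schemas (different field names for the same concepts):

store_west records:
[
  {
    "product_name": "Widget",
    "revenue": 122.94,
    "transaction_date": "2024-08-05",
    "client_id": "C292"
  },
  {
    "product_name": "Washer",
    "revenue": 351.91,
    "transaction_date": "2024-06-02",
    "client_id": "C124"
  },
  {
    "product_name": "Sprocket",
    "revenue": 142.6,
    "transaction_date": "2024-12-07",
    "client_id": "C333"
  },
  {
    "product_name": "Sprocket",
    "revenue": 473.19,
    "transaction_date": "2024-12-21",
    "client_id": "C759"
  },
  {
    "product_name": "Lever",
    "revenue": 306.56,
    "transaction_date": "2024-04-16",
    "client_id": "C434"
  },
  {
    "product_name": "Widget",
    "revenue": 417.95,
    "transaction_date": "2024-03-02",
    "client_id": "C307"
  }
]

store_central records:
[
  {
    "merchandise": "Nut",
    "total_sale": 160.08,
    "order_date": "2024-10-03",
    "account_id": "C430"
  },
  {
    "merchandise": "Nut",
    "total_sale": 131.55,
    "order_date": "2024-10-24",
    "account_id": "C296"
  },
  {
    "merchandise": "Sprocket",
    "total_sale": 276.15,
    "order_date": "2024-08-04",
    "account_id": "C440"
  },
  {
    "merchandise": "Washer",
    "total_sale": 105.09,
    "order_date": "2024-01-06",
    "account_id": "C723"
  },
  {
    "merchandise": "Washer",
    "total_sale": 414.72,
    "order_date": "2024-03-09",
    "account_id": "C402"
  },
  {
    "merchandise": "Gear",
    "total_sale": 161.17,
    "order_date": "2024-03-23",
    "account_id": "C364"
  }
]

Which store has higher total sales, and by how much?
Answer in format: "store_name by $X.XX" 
store_west by $566.39

Schema mapping: "revenue" (store_west) = "total_sale" (store_central) = sale amount

Total for store_west: 1815.15
Total for store_central: 1248.76

Difference: |1815.15 - 1248.76| = 566.39
store_west has higher sales by $566.39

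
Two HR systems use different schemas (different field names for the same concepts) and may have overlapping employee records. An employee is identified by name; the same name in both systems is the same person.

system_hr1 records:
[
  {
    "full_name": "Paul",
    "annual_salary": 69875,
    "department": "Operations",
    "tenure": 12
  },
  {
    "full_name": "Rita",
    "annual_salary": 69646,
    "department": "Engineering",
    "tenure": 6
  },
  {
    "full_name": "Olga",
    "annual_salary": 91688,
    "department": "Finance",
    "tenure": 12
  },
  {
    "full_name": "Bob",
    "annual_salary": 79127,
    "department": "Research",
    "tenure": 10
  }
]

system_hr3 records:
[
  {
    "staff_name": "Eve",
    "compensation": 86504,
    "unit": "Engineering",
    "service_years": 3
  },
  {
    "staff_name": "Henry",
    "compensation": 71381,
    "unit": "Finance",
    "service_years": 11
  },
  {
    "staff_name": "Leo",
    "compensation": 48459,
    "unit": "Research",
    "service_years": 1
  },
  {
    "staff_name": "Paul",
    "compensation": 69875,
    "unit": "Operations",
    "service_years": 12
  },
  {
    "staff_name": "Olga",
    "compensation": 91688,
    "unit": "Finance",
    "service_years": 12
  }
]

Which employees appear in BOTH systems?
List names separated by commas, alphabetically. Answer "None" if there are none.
Olga, Paul

Schema mapping: "full_name" (system_hr1) = "staff_name" (system_hr3) = employee name

Names in system_hr1: ['Bob', 'Olga', 'Paul', 'Rita']
Names in system_hr3: ['Eve', 'Henry', 'Leo', 'Olga', 'Paul']

Intersection: ['Olga', 'Paul']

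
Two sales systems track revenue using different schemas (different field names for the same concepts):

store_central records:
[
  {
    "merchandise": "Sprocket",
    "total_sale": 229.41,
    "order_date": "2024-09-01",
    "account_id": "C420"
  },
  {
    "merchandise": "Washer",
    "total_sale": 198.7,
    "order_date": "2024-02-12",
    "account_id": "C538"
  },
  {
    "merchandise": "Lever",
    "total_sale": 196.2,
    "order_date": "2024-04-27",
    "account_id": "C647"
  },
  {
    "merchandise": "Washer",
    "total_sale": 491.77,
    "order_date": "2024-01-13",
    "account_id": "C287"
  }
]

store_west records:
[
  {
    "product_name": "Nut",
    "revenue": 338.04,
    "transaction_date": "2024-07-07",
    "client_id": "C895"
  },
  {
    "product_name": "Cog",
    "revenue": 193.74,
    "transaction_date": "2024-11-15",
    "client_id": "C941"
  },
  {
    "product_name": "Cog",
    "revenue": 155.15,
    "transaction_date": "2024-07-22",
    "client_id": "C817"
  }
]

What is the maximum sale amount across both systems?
491.77

Reconcile: "total_sale" (store_central) = "revenue" (store_west) = sale amount

Maximum in store_central: 491.77
Maximum in store_west: 338.04

Overall maximum: max(491.77, 338.04) = 491.77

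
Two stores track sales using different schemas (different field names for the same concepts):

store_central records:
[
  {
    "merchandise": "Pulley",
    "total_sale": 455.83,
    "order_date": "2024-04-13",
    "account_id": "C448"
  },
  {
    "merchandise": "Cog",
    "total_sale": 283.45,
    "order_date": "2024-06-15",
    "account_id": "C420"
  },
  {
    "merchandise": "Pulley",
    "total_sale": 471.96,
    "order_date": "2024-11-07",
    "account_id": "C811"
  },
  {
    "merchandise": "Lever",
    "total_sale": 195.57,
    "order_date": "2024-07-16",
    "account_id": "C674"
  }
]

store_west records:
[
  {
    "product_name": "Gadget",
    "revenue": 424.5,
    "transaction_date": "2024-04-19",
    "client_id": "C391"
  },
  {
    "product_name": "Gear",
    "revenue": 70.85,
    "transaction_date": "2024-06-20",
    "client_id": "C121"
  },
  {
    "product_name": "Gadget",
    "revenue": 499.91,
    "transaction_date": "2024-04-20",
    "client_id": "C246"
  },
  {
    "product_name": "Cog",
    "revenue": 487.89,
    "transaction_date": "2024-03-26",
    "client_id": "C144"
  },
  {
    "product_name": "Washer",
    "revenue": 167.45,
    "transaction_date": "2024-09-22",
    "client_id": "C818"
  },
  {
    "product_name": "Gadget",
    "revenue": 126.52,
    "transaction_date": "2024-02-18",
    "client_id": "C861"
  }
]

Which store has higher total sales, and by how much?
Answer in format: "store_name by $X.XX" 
store_west by $370.31

Schema mapping: "total_sale" (store_central) = "revenue" (store_west) = sale amount

Total for store_central: 1406.81
Total for store_west: 1777.12

Difference: |1406.81 - 1777.12| = 370.31
store_west has higher sales by $370.31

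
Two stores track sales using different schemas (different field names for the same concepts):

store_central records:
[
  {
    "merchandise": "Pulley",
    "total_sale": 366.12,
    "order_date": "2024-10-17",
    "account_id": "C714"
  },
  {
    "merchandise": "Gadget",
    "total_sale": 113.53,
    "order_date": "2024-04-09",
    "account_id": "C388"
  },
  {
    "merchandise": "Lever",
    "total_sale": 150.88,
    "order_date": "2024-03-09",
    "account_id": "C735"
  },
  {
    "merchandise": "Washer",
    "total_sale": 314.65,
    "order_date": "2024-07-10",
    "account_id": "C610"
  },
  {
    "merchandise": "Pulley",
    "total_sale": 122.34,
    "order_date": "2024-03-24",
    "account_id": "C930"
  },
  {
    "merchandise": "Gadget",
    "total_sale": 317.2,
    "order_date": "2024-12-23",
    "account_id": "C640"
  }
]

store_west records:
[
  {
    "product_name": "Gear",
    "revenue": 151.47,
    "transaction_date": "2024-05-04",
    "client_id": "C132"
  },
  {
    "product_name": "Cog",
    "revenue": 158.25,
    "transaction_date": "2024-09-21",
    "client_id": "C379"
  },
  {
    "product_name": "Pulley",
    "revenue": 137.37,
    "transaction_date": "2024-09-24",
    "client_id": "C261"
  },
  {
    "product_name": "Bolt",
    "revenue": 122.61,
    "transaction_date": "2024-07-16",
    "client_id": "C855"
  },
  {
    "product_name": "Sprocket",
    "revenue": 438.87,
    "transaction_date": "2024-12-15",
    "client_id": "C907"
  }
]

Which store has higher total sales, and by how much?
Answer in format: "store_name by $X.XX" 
store_central by $376.15

Schema mapping: "total_sale" (store_central) = "revenue" (store_west) = sale amount

Total for store_central: 1384.72
Total for store_west: 1008.57

Difference: |1384.72 - 1008.57| = 376.15
store_central has higher sales by $376.15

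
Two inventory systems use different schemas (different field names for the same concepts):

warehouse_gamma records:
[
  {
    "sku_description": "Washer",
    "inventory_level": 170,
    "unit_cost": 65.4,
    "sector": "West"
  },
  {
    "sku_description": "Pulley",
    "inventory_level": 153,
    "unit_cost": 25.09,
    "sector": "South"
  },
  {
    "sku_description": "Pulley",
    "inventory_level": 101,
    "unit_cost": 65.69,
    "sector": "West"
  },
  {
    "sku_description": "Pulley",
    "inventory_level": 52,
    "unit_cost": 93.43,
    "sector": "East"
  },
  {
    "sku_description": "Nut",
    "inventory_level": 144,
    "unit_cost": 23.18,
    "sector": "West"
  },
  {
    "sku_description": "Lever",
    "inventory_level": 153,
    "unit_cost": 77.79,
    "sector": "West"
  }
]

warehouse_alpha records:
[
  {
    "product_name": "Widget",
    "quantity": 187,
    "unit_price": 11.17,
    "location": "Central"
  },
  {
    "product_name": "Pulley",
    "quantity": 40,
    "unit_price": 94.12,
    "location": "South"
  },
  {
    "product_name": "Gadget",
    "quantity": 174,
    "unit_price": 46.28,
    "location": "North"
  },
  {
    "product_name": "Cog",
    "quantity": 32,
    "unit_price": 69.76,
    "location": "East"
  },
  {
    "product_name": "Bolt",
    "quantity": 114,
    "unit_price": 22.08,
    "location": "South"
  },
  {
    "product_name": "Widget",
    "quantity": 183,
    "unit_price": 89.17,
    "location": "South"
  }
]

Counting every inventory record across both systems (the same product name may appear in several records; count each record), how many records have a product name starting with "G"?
1

Schema mapping: "sku_description" (warehouse_gamma) = "product_name" (warehouse_alpha) = product name

Records with product name starting with "G" in warehouse_gamma: 0
Records with product name starting with "G" in warehouse_alpha: 1

Total: 0 + 1 = 1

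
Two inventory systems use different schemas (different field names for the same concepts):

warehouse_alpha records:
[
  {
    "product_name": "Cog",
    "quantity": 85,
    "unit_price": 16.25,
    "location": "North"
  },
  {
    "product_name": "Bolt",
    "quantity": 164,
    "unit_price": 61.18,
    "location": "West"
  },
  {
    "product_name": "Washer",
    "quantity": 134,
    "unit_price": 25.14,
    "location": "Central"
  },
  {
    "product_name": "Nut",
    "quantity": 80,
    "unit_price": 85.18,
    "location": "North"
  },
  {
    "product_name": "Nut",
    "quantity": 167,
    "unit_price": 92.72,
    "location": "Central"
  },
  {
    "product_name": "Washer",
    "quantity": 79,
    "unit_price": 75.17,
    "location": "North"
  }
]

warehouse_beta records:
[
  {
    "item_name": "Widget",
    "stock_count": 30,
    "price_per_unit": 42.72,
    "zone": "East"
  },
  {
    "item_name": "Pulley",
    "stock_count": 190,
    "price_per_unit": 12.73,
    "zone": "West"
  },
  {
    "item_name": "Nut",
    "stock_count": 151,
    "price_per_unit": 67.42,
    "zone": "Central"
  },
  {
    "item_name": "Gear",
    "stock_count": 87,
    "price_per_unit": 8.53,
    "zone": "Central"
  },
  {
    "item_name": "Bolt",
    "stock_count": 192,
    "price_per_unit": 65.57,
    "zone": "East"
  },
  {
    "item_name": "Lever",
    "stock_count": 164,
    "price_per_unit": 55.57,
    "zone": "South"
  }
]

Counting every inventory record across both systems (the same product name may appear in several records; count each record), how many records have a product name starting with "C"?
1

Schema mapping: "product_name" (warehouse_alpha) = "item_name" (warehouse_beta) = product name

Records with product name starting with "C" in warehouse_alpha: 1
Records with product name starting with "C" in warehouse_beta: 0

Total: 1 + 0 = 1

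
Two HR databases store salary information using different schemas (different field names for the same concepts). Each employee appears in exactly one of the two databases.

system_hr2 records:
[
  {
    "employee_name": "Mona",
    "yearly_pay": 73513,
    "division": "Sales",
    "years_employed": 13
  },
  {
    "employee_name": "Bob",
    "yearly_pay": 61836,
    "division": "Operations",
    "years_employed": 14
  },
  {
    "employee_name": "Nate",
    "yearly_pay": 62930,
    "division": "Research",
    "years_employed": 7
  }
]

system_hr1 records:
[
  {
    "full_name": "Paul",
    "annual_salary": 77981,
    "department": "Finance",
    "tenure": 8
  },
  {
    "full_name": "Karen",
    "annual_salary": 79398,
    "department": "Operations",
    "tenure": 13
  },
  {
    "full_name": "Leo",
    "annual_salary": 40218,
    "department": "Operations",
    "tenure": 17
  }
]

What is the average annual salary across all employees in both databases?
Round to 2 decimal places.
65979.33

Schema mapping: "yearly_pay" (system_hr2) = "annual_salary" (system_hr1) = annual salary

All salaries: [73513, 61836, 62930, 77981, 79398, 40218]
Sum: 395876
Count: 6
Average: 395876 / 6 = 65979.33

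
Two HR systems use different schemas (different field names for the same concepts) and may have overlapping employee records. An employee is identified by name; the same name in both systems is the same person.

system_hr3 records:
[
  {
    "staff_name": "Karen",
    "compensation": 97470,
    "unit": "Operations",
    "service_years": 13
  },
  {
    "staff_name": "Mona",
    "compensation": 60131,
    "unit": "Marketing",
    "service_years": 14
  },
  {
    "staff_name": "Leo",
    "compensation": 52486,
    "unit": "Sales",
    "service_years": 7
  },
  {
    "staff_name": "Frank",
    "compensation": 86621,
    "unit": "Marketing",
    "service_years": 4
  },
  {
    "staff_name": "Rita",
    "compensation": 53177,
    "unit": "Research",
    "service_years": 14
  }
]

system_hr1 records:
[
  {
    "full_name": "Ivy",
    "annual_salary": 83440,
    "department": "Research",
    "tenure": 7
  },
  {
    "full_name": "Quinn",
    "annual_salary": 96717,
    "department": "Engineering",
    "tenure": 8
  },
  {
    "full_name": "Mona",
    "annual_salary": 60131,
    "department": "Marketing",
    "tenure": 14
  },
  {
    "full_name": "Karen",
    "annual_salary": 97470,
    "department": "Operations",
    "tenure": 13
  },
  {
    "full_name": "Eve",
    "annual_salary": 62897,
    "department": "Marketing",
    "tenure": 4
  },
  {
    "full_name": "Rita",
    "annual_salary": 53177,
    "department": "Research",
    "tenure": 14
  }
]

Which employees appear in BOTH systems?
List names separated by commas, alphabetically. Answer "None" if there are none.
Karen, Mona, Rita

Schema mapping: "staff_name" (system_hr3) = "full_name" (system_hr1) = employee name

Names in system_hr3: ['Frank', 'Karen', 'Leo', 'Mona', 'Rita']
Names in system_hr1: ['Eve', 'Ivy', 'Karen', 'Mona', 'Quinn', 'Rita']

Intersection: ['Karen', 'Mona', 'Rita']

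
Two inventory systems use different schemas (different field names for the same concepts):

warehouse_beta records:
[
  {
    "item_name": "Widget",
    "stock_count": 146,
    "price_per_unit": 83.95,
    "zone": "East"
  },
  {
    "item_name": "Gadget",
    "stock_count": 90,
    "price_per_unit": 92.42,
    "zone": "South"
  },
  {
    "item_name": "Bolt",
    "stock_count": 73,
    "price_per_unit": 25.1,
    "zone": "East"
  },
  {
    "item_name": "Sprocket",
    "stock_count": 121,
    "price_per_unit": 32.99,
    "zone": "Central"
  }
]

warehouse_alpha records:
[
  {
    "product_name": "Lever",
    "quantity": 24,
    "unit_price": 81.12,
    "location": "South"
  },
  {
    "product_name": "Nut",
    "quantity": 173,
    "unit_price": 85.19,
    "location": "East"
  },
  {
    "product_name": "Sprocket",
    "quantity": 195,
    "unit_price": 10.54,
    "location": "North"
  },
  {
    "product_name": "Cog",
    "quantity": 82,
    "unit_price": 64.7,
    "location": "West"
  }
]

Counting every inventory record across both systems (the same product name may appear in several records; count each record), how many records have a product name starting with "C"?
1

Schema mapping: "item_name" (warehouse_beta) = "product_name" (warehouse_alpha) = product name

Records with product name starting with "C" in warehouse_beta: 0
Records with product name starting with "C" in warehouse_alpha: 1

Total: 0 + 1 = 1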